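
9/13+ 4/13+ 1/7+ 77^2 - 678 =36765/7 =5252.14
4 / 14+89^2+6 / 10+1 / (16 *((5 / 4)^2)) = 1386337 / 175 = 7921.93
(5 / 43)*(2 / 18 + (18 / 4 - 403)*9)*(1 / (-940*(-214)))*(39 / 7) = -839215 / 72658992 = -0.01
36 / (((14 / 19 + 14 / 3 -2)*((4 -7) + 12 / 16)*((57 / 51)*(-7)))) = 408 / 679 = 0.60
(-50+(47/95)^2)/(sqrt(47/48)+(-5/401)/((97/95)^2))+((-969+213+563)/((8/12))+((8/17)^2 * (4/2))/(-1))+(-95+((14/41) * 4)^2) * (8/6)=-808709108780366632307983/1949965370531542481178 - 25569466695583385284 * sqrt(141)/6037502210761558175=-465.02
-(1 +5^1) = -6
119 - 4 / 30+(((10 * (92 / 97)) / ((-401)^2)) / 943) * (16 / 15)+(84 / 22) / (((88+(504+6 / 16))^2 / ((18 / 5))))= 2682703193506937413 / 22569004273264141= 118.87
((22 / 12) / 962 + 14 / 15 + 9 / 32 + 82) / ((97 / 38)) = 121682479 / 3732560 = 32.60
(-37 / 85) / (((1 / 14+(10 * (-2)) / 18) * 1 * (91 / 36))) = 23976 / 144755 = 0.17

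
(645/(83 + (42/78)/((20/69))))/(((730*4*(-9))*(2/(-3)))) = 2795/6442396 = 0.00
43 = 43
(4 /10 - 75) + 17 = -57.60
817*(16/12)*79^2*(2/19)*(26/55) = 55819504/165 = 338300.02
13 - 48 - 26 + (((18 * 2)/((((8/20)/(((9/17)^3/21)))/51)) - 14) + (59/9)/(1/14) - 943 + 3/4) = -65038331/72828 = -893.04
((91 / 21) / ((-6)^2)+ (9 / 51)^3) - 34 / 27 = -1.13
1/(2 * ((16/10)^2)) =25/128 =0.20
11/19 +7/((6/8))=565/57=9.91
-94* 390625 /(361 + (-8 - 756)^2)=-62.87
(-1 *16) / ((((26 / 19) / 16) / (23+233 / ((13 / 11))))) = -6960384 / 169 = -41185.70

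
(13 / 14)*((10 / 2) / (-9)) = -65 / 126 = -0.52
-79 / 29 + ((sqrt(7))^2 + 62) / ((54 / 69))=14867 / 174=85.44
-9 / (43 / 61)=-12.77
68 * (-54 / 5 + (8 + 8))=1768 / 5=353.60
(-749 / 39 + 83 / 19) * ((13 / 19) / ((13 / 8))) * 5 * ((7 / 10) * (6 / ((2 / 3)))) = -923496 / 4693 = -196.78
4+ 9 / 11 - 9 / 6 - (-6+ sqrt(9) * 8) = -323 / 22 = -14.68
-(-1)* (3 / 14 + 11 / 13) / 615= 193 / 111930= 0.00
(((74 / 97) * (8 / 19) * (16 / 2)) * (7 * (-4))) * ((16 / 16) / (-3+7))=-33152 / 1843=-17.99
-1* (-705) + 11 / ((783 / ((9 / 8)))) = 490691 / 696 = 705.02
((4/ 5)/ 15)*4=16/ 75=0.21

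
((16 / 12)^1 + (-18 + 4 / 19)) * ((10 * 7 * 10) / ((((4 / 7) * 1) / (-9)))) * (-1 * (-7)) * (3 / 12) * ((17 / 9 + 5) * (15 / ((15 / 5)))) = 623359625 / 57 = 10936133.77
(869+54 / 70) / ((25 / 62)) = 1887404 / 875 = 2157.03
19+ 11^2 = 140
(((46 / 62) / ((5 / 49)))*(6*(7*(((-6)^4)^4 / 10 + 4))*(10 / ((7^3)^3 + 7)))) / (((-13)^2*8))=1192271574655497 / 75504494195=15790.74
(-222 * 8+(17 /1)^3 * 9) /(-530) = -42441 /530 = -80.08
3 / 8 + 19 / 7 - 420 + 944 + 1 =29573 / 56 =528.09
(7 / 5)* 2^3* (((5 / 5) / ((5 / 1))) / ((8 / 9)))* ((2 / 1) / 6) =0.84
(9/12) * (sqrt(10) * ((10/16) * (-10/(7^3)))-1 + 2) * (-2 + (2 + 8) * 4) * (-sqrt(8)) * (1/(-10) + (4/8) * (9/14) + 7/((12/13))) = -31141 * sqrt(2)/70 + 155705 * sqrt(5)/9604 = -592.89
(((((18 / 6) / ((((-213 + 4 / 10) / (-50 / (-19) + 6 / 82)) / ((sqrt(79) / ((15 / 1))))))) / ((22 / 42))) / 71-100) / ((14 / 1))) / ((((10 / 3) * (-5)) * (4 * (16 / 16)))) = 0.11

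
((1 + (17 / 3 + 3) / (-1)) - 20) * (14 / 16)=-581 / 24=-24.21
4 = 4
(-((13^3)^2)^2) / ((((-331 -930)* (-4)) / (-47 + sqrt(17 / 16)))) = 84231538519739 / 388 -1792160394037* sqrt(17) / 1552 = 212330468734.72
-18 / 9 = -2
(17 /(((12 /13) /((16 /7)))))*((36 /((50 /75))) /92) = 3978 /161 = 24.71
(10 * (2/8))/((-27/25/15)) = -625/18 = -34.72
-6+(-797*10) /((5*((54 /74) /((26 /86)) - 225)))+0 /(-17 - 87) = 1.16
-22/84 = -11/42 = -0.26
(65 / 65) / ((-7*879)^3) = -1 / 232948943577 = -0.00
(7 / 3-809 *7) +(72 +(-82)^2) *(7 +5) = 227674 / 3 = 75891.33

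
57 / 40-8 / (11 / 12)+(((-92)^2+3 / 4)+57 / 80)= 7443181 / 880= 8458.16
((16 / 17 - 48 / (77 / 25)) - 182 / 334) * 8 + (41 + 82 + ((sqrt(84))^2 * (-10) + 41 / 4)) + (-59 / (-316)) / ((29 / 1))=-829606211097 / 1001638946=-828.25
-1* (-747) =747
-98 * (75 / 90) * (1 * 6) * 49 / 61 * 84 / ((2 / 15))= -15126300 / 61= -247972.13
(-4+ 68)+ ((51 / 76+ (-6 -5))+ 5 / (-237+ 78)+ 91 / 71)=47120495 / 857964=54.92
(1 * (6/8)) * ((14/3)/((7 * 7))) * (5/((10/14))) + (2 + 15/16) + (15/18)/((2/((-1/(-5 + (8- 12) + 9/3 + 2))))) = 85/24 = 3.54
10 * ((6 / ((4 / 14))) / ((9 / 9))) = 210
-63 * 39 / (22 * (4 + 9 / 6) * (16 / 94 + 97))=-0.21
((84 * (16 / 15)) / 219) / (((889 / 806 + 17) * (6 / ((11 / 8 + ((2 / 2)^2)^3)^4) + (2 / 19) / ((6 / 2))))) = 23528674624 / 232856236945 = 0.10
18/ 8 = 9/ 4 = 2.25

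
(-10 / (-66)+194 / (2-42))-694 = -461141 / 660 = -698.70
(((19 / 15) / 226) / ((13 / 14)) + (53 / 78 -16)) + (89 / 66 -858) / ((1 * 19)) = -278167468 / 4605315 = -60.40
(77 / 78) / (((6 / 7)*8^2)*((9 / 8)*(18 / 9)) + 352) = 539 / 259584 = 0.00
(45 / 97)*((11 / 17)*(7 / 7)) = 495 / 1649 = 0.30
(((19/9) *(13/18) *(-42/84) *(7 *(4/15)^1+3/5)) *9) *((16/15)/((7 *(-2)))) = 1.29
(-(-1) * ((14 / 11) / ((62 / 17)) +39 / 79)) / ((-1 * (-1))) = 22700 / 26939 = 0.84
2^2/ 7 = 4/ 7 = 0.57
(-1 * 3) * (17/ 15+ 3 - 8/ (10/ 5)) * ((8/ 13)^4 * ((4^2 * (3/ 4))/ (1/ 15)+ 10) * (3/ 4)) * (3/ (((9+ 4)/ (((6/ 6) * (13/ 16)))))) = -43776/ 28561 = -1.53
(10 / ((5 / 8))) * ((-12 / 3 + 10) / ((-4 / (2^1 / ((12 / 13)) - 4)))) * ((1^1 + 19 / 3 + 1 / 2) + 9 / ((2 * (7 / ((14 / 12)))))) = 1133 / 3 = 377.67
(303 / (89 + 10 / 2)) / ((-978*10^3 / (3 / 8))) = -303 / 245152000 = -0.00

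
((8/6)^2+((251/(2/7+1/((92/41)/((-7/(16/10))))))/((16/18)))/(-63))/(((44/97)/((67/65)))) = 560532251/55167255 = 10.16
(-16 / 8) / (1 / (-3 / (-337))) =-6 / 337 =-0.02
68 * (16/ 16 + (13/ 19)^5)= 193622656/ 2476099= 78.20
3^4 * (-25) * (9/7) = -18225/7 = -2603.57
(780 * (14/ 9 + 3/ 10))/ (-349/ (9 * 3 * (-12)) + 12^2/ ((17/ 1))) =7971912/ 52589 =151.59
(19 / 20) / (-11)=-19 / 220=-0.09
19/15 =1.27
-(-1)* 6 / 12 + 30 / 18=13 / 6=2.17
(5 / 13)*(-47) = -235 / 13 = -18.08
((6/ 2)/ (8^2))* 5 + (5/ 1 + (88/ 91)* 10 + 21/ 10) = 495177/ 29120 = 17.00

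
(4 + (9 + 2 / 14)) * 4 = 368 / 7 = 52.57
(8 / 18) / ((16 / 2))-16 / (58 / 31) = -4435 / 522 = -8.50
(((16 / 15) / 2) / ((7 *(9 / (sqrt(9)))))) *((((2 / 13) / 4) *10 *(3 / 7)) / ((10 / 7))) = 4 / 1365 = 0.00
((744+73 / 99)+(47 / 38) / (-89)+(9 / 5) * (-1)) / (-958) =-1243720763 / 1603778220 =-0.78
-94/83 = -1.13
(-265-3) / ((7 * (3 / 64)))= -17152 / 21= -816.76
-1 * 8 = -8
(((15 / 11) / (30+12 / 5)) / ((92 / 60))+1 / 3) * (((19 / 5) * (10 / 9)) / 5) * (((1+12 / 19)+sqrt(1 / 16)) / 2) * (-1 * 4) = -1.15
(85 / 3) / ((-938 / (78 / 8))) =-0.29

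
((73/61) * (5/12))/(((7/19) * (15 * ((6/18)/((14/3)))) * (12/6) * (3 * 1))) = 0.21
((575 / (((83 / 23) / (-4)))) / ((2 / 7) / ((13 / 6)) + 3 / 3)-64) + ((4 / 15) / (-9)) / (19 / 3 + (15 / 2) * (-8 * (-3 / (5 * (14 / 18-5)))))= -30155177776 / 48088125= -627.08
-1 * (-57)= 57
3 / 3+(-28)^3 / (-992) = 717 / 31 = 23.13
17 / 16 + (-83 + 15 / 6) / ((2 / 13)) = -8355 / 16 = -522.19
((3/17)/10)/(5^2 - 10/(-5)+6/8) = 2/3145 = 0.00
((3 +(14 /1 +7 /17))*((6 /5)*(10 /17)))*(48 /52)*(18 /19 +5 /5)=1577088 /71383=22.09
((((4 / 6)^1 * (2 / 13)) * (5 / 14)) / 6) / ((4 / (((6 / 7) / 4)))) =5 / 15288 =0.00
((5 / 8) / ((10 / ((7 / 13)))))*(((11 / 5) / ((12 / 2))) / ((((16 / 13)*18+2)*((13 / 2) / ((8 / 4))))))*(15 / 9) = 77 / 293904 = 0.00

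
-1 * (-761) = 761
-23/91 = -0.25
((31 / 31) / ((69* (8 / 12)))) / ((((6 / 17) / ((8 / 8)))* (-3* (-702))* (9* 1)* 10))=17 / 52313040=0.00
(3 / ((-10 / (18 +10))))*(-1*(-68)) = -2856 / 5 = -571.20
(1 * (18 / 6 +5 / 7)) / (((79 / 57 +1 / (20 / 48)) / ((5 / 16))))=1425 / 4648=0.31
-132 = -132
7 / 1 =7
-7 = -7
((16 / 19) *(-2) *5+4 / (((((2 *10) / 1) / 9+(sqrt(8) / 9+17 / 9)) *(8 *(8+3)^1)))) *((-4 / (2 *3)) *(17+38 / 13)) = 111.71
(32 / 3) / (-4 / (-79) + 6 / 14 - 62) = -17696 / 102063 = -0.17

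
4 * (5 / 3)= 20 / 3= 6.67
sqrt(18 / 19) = 3 * sqrt(38) / 19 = 0.97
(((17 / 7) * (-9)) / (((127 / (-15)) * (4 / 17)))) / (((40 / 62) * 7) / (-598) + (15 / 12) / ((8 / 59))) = 192869352 / 161923349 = 1.19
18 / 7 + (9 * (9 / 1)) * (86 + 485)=323775 / 7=46253.57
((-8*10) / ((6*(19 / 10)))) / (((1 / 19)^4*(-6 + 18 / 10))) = 13718000 / 63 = 217746.03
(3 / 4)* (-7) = -21 / 4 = -5.25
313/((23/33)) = 10329/23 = 449.09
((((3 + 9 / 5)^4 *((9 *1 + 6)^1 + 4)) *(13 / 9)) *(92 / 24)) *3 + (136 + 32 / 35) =733584344 / 4375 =167676.42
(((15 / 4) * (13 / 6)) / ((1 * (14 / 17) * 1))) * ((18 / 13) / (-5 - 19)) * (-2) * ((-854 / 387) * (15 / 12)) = -25925 / 8256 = -3.14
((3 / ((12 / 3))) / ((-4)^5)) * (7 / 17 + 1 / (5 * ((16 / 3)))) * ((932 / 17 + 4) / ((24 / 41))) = -626275 / 18939904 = -0.03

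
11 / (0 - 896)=-11 / 896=-0.01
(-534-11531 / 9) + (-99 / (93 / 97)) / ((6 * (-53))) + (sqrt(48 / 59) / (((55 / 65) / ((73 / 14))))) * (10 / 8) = -53673779 / 29574 + 4745 * sqrt(177) / 9086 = -1807.95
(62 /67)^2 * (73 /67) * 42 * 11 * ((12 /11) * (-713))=-100838483424 /300763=-335275.56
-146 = -146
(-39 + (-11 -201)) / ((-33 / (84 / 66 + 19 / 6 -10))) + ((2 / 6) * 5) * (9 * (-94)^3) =-27135271397 / 2178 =-12458802.29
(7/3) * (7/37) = 49/111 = 0.44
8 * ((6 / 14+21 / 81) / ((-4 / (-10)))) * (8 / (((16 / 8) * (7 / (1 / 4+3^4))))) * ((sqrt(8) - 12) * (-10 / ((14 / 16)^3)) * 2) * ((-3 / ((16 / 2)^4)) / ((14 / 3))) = -4225000 / 117649+2112500 * sqrt(2) / 352947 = -27.45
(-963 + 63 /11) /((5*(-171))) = 234 /209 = 1.12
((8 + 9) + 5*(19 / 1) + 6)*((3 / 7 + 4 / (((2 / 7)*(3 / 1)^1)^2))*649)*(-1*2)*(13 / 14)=-368359420 / 441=-835282.13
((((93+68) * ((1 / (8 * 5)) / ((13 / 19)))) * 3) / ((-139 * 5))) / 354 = -0.00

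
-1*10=-10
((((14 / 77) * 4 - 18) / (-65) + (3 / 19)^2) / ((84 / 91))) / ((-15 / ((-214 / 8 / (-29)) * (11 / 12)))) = -321107 / 18090432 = -0.02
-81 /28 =-2.89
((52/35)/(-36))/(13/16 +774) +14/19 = 54666818/74196045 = 0.74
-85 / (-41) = 85 / 41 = 2.07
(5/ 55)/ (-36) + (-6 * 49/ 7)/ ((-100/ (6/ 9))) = 2747/ 9900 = 0.28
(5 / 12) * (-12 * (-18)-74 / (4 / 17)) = -985 / 24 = -41.04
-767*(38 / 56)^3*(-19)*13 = 1299430691 / 21952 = 59194.18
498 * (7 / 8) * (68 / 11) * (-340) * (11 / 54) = -1679090 / 9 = -186565.56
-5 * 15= -75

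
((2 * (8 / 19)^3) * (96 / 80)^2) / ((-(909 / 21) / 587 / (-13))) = 656388096 / 17318975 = 37.90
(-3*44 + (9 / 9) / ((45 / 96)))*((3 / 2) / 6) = -487 / 15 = -32.47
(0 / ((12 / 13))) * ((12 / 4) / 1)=0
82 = 82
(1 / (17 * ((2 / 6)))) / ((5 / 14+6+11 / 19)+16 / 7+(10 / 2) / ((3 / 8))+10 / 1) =2394 / 441643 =0.01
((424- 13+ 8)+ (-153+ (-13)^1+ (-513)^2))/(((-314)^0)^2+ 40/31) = 115015.24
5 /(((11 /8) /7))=280 /11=25.45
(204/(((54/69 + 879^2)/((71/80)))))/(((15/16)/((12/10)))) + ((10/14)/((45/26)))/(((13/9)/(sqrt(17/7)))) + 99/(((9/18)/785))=2 * sqrt(119)/49 + 115087891148338/740448375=155430.45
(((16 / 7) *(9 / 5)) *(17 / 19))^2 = 5992704 / 442225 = 13.55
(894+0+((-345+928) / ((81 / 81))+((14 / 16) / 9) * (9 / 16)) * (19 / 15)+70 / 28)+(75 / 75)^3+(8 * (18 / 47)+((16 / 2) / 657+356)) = 1995.11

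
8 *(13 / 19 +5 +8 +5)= 2840 / 19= 149.47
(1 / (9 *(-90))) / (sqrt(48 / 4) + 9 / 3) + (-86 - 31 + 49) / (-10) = 5509 / 810 - sqrt(3) / 1215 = 6.80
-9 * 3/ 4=-27/ 4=-6.75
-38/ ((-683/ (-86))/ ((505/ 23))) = -105.06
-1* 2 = -2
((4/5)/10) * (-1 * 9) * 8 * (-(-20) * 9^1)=-5184/5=-1036.80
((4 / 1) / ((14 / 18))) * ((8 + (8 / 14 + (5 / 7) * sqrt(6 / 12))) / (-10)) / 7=-216 / 343 - 9 * sqrt(2) / 343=-0.67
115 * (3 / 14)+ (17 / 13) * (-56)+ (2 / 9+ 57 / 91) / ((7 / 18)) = -59121 / 1274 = -46.41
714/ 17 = 42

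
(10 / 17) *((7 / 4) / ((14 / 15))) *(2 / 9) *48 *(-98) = -19600 / 17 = -1152.94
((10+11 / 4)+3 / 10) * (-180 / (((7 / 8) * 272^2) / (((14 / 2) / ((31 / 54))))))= -63423 / 143344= -0.44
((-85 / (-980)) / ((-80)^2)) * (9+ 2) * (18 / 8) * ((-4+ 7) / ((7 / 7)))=0.00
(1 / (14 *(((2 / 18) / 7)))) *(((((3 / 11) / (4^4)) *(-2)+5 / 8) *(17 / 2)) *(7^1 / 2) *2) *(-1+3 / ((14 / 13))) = 3354525 / 11264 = 297.81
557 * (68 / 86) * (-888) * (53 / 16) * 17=-947004159 / 43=-22023352.53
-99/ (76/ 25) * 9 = -293.09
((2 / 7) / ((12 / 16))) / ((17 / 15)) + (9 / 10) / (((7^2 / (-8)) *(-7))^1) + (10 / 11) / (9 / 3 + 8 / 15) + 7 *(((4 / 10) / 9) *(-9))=-37149176 / 16997365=-2.19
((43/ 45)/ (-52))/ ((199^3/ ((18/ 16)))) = -43/ 16391645920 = -0.00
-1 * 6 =-6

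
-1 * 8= -8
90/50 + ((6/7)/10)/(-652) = 1.80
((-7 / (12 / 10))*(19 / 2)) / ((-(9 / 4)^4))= 42560 / 19683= 2.16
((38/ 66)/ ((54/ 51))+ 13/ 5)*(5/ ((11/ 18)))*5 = 46685/ 363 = 128.61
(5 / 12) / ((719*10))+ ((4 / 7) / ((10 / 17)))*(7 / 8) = 73343 / 86280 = 0.85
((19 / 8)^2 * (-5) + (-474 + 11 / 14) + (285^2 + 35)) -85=36141765 / 448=80673.58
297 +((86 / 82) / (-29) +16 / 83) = 29325494 / 98687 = 297.16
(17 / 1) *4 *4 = 272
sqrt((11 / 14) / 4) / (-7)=-sqrt(154) / 196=-0.06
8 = 8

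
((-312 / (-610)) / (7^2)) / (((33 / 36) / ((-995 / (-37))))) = 372528 / 1216523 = 0.31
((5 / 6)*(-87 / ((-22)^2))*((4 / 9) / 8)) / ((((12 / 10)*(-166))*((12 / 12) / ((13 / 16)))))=9425 / 277668864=0.00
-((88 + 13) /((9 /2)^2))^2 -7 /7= -169777 /6561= -25.88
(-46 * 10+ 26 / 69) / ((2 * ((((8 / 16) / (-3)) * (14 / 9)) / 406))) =8277354 / 23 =359884.96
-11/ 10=-1.10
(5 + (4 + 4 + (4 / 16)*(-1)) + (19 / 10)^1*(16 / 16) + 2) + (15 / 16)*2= 741 / 40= 18.52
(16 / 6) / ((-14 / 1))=-4 / 21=-0.19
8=8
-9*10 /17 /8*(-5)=3.31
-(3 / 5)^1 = -3 / 5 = -0.60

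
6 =6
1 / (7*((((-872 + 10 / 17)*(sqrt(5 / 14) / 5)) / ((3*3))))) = -17*sqrt(70) / 11522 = -0.01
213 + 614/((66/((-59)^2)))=1075696/33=32596.85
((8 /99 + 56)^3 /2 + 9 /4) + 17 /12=85572936067 /970299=88192.34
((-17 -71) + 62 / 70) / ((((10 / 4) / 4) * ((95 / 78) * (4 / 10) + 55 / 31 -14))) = 3686241 / 310450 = 11.87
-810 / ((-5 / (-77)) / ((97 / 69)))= -403326 / 23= -17535.91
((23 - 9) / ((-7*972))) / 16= -1 / 7776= -0.00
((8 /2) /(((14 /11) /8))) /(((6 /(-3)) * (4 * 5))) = -22 /35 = -0.63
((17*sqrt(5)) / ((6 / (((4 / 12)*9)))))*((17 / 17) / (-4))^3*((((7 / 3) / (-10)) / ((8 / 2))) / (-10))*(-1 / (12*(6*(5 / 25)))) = 119*sqrt(5) / 2211840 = 0.00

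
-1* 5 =-5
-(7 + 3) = -10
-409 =-409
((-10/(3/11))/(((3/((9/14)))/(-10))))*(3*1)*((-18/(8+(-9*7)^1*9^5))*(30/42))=13500/16571261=0.00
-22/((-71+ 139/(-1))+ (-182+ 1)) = 22/391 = 0.06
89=89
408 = 408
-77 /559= -0.14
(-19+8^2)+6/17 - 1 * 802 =-12863/17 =-756.65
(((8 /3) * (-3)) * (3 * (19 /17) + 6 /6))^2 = 350464 /289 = 1212.68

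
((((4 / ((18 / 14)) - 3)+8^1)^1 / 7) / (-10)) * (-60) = 146 / 21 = 6.95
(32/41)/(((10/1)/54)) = 864/205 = 4.21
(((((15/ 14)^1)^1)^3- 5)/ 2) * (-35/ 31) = 51725/ 24304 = 2.13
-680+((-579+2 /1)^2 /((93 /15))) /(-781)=-18128125 /24211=-748.76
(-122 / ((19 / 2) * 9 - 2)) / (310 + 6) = -61 / 13193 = -0.00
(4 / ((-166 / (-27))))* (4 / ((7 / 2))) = 432 / 581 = 0.74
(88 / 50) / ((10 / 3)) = 0.53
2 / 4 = 1 / 2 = 0.50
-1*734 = -734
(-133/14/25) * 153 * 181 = -526167/50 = -10523.34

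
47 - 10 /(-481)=22617 /481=47.02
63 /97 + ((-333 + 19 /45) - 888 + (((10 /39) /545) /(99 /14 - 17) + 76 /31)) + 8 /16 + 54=-1162.98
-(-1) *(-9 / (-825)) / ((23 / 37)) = 111 / 6325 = 0.02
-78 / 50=-39 / 25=-1.56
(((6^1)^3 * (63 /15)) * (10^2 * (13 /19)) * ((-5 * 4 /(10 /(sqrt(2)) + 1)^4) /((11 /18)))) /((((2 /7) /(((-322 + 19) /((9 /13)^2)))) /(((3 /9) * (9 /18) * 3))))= 26850247070400 /24588641 - 9777669408000 * sqrt(2) /24588641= 529615.87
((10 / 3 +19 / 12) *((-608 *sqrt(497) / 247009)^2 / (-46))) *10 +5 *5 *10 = 2117642646530 / 8470679637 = 250.00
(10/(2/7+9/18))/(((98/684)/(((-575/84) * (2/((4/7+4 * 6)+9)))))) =-131100/3619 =-36.23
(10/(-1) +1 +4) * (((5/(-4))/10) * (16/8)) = 5/4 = 1.25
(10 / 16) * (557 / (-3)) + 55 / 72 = -2075 / 18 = -115.28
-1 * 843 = -843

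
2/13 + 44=574/13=44.15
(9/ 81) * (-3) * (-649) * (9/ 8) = 1947/ 8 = 243.38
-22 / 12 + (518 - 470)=277 / 6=46.17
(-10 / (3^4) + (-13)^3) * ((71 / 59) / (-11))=12635657 / 52569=240.36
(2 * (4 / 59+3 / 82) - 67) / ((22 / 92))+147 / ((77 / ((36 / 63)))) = -278.22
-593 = -593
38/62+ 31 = 980/31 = 31.61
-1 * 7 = -7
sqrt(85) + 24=33.22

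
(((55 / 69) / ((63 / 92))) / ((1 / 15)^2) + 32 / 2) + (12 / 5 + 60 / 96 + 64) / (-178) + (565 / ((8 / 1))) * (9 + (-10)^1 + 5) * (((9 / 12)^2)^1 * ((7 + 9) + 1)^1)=890820563 / 299040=2978.93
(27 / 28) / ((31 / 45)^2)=54675 / 26908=2.03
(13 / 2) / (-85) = -13 / 170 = -0.08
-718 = -718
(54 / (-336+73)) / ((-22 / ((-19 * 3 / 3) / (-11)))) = 513 / 31823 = 0.02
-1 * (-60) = 60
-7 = -7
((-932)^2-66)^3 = 655234074741597112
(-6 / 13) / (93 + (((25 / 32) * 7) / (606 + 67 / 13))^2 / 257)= -81364703232 / 16394987756173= -0.00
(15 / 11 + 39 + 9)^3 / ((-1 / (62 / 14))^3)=-10447500.36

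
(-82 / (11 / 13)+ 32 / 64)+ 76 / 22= -2045 / 22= -92.95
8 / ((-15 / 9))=-24 / 5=-4.80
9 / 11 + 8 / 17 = 241 / 187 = 1.29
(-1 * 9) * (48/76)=-108/19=-5.68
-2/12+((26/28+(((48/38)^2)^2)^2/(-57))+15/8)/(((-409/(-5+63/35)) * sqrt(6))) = -1/6+48607229353351 * sqrt(6)/13857823181119155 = -0.16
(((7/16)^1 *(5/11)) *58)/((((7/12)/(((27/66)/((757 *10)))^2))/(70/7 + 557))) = 3995649/122036515040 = 0.00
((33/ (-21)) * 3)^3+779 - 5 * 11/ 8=1831215/ 2744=667.35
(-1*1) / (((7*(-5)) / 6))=6 / 35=0.17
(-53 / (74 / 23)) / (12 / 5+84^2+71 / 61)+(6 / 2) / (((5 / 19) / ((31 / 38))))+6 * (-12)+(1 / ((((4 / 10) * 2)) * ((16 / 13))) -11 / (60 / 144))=-2245638261673 / 25493497280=-88.09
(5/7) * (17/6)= 85/42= 2.02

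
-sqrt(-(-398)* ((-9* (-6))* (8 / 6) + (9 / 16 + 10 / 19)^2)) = -sqrt(2691878174) / 304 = -170.67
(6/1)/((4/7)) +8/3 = 79/6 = 13.17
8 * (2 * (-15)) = -240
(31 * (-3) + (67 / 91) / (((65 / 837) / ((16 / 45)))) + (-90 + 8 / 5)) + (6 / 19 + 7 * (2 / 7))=-98737671 / 561925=-175.71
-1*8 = -8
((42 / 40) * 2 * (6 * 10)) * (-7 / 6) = -147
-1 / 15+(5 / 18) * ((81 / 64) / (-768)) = -32993 / 491520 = -0.07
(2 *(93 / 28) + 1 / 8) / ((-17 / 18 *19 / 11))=-37521 / 9044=-4.15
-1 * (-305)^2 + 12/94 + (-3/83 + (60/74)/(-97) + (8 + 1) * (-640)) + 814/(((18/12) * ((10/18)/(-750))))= -11639961660022/14000689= -831384.92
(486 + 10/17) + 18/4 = 16697/34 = 491.09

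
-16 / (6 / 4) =-32 / 3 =-10.67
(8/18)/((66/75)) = 50/99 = 0.51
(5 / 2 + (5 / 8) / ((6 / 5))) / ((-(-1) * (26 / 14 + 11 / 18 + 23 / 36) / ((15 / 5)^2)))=35 / 4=8.75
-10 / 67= -0.15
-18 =-18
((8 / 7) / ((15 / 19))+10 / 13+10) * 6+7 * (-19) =-27163 / 455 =-59.70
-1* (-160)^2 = -25600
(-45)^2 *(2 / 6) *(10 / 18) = 375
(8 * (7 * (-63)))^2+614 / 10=62234227 / 5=12446845.40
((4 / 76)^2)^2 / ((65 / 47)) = 47 / 8470865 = 0.00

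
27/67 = 0.40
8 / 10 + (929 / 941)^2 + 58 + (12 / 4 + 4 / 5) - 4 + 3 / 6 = 531949681 / 8854810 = 60.07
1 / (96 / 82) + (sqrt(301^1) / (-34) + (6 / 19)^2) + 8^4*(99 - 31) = 278528.44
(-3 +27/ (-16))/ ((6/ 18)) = -225/ 16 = -14.06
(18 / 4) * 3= 27 / 2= 13.50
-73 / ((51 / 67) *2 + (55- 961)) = 4891 / 60600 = 0.08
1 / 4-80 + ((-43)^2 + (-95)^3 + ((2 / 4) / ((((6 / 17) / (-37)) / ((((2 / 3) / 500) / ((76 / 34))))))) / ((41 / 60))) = -49988768617 / 58425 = -855605.80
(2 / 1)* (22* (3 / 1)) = 132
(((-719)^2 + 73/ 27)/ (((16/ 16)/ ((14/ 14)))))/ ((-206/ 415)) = -2896289150/ 2781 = -1041456.01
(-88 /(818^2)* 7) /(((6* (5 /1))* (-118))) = 77 /296087370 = 0.00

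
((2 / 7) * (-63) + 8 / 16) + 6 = -23 / 2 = -11.50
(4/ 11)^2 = 16/ 121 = 0.13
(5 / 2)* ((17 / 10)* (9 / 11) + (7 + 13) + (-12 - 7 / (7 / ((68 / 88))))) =21.55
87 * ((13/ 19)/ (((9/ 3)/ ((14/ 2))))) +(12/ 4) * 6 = 2981/ 19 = 156.89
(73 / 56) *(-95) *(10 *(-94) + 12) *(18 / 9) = 1608920 / 7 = 229845.71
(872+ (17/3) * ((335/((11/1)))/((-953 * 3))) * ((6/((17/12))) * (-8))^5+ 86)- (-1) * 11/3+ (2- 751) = 7080602809110554/2626651929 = 2695676.09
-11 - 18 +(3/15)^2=-724/25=-28.96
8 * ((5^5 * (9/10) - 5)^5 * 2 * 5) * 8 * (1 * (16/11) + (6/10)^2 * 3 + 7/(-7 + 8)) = 11707697084796380865000/11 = 1064336098617852805909.09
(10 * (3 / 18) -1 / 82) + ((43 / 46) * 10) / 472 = 2235641 / 1335288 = 1.67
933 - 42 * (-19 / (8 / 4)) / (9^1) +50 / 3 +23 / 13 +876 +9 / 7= 170448 / 91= 1873.05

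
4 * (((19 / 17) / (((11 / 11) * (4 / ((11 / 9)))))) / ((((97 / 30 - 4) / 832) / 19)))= -33038720 / 1173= -28166.00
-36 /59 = -0.61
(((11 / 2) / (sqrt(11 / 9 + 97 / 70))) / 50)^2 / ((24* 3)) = 0.00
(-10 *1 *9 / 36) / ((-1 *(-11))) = -5 / 22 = -0.23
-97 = -97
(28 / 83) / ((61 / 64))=1792 / 5063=0.35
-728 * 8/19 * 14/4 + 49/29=-590205/551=-1071.15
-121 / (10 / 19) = -2299 / 10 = -229.90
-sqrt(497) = -22.29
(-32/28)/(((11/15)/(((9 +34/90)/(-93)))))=3376/21483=0.16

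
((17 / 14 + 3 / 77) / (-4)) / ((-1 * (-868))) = -193 / 534688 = -0.00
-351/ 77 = -4.56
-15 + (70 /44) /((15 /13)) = -899 /66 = -13.62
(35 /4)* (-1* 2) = -17.50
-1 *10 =-10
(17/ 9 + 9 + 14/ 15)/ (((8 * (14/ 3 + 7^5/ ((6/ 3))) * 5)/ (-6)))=-38/ 180175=-0.00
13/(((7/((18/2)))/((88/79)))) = 10296/553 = 18.62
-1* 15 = -15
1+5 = 6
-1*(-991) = 991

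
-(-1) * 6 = 6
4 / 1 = 4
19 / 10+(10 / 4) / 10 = 43 / 20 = 2.15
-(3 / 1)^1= -3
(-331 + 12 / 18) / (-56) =991 / 168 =5.90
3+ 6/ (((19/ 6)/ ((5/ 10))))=75/ 19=3.95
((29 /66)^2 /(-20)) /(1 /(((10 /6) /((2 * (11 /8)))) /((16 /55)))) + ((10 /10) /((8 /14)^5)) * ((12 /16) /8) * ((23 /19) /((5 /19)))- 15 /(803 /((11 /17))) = 4680369196001 /664264212480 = 7.05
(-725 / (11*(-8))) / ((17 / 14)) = 5075 / 748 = 6.78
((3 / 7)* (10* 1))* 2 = 8.57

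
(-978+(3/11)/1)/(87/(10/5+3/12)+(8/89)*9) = -574317/23188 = -24.77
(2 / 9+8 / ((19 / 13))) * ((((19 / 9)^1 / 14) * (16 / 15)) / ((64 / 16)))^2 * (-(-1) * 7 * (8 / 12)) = 148048 / 3444525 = 0.04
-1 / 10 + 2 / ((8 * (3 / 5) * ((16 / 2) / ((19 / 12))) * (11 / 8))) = -317 / 7920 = -0.04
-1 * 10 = -10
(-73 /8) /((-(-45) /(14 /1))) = -511 /180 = -2.84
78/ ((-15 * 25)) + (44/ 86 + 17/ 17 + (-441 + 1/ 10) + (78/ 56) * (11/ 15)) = -438.57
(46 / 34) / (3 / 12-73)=-0.02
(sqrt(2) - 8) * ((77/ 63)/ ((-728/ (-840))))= -440/ 39 + 55 * sqrt(2)/ 39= -9.29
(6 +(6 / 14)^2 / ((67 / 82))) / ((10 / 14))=20436 / 2345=8.71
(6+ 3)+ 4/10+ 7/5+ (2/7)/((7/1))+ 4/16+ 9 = 19689/980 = 20.09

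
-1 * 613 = -613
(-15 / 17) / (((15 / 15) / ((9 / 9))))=-15 / 17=-0.88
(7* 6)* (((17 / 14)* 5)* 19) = 4845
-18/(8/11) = -99/4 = -24.75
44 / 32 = 11 / 8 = 1.38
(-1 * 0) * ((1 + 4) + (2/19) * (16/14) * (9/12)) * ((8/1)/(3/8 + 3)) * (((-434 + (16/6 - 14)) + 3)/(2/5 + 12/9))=0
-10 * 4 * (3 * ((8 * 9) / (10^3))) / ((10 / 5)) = -108 / 25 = -4.32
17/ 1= 17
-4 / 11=-0.36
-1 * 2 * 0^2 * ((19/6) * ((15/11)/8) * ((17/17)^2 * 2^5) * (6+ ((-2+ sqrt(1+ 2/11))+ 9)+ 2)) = 0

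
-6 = -6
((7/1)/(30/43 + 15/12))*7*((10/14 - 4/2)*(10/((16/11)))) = -29799/134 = -222.38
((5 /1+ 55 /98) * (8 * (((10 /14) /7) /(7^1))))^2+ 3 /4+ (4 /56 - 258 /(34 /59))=-8575819140219 /19208316932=-446.46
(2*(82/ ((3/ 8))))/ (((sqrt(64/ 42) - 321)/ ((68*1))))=-200468352/ 2163829 - 356864*sqrt(42)/ 6491487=-93.00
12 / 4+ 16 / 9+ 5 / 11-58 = -5224 / 99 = -52.77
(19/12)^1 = 19/12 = 1.58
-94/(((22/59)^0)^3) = -94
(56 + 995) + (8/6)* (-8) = 3121/3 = 1040.33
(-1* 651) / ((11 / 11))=-651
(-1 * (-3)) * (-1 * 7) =-21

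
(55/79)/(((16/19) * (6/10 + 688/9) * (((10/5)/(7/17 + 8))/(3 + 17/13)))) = 0.19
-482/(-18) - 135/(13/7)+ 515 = 54883/117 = 469.09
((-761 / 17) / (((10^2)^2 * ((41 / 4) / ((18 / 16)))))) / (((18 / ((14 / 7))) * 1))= -761 / 13940000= -0.00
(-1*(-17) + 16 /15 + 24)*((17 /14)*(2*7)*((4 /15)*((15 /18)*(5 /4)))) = 10727 /54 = 198.65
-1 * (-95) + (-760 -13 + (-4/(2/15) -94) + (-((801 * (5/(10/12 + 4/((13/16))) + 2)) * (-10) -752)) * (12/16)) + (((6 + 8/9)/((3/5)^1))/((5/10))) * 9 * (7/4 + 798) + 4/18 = 736581295/4041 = 182276.98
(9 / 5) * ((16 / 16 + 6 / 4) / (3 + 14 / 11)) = 99 / 94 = 1.05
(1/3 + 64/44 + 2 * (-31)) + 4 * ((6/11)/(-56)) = -13918/231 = -60.25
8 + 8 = 16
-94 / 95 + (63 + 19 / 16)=63.20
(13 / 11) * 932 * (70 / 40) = 21203 / 11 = 1927.55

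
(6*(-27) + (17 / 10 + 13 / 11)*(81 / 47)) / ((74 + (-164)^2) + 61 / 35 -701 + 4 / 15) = -17049123 / 2852243504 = -0.01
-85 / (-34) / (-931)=-5 / 1862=-0.00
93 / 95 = 0.98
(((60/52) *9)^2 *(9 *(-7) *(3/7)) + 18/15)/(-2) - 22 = 1433.24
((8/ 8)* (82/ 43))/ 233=82/ 10019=0.01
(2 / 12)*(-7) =-7 / 6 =-1.17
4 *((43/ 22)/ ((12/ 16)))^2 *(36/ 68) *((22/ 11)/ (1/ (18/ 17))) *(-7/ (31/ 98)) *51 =-2191819392/ 63767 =-34372.31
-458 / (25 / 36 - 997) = 16488 / 35867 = 0.46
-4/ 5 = -0.80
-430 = -430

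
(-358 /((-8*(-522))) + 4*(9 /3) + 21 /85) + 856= 154081273 /177480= 868.16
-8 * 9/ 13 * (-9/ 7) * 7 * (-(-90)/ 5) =11664/ 13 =897.23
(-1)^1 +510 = 509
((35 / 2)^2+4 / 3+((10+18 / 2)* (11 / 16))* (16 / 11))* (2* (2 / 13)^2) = 7838 / 507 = 15.46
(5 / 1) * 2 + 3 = 13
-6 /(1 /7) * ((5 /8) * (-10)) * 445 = 233625 /2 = 116812.50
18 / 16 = 9 / 8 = 1.12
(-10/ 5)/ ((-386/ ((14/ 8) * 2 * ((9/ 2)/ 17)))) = 63/ 13124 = 0.00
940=940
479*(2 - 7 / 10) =6227 / 10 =622.70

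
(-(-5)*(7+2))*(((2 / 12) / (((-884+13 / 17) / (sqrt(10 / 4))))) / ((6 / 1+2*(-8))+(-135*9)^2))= -17*sqrt(10) / 5910764860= -0.00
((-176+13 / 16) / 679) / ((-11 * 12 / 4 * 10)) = 2803 / 3585120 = 0.00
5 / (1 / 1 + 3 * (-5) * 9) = -5 / 134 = -0.04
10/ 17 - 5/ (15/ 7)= -89/ 51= -1.75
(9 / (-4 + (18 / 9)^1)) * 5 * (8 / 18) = -10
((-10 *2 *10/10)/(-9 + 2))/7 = 20/49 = 0.41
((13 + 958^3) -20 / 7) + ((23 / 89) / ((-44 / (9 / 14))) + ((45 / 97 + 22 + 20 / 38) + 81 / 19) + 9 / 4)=88836737499700873 / 101040632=879217951.64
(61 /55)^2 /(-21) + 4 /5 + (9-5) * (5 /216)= 953657 /1143450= 0.83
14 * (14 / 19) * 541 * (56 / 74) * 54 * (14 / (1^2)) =2244570048 / 703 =3192845.02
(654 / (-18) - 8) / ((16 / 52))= -1729 / 12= -144.08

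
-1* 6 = -6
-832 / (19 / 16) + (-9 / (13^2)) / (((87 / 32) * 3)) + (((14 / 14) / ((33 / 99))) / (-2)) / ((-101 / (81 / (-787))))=-700.64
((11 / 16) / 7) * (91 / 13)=11 / 16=0.69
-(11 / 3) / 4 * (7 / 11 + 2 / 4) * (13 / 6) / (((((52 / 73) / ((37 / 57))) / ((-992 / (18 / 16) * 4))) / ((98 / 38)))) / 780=82056380 / 3421197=23.98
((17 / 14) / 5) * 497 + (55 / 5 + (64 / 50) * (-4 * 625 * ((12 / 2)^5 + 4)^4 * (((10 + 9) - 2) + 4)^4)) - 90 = -22800561651807851519999583 / 10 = -2280056165180785151999958.00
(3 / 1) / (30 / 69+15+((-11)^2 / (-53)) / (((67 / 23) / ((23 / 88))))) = 653384 / 3317001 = 0.20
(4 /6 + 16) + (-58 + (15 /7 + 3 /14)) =-1637 /42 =-38.98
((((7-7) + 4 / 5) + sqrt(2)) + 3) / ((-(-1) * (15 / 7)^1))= 7 * sqrt(2) / 15 + 133 / 75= 2.43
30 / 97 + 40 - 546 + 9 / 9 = -48955 / 97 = -504.69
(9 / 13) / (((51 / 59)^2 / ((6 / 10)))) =10443 / 18785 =0.56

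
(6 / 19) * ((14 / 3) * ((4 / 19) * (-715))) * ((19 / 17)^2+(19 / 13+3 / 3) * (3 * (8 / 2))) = -712521040 / 104329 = -6829.56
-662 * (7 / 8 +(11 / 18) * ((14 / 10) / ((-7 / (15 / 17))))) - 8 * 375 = -715603 / 204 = -3507.86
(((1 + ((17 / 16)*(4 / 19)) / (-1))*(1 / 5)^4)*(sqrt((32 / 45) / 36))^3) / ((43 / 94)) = 22184*sqrt(10) / 9306140625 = 0.00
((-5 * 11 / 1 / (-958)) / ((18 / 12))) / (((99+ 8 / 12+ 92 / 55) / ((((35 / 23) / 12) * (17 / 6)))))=1799875 / 13263498504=0.00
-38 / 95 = -2 / 5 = -0.40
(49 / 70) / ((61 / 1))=7 / 610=0.01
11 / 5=2.20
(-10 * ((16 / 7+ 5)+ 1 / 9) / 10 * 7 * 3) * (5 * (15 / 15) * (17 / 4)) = -19805 / 6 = -3300.83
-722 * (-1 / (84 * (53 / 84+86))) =0.10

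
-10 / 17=-0.59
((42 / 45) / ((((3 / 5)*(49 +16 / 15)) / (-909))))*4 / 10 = -11.30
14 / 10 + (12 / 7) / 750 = 1227 / 875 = 1.40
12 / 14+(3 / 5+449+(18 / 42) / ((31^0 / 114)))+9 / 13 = 500.01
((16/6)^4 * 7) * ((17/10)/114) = 121856/23085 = 5.28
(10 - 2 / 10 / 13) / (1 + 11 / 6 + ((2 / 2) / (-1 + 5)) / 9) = 23364 / 6695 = 3.49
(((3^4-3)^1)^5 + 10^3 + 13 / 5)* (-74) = -1068254887122 / 5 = -213650977424.40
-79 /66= -1.20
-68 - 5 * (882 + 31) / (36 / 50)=-115349 / 18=-6408.28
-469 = -469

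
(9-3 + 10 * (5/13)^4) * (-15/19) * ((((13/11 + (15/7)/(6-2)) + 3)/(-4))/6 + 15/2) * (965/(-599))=2891669239775/50058122114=57.77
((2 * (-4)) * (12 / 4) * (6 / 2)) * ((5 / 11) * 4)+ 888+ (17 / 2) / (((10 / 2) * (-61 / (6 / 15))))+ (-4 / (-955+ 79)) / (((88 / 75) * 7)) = 51917691269 / 68576200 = 757.08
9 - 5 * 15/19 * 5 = -204/19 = -10.74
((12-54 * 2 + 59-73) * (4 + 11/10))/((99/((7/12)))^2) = -833/42768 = -0.02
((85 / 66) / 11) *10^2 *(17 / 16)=36125 / 2904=12.44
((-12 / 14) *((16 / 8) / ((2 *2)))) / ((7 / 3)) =-9 / 49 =-0.18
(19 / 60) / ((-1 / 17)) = -323 / 60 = -5.38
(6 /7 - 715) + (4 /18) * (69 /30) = -224794 /315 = -713.63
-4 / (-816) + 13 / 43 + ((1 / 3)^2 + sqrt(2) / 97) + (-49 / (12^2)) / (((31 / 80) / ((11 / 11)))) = -375101 / 815796 + sqrt(2) / 97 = -0.45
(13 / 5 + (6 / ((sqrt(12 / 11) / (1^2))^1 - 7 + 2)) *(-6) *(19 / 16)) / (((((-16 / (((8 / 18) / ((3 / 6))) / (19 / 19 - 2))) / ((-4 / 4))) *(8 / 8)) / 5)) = -60701 / 18936 - 95 *sqrt(33) / 1052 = -3.72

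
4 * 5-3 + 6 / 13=227 / 13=17.46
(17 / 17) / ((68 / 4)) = 1 / 17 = 0.06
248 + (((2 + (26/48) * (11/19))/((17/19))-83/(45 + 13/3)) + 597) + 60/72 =4260779/5032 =846.74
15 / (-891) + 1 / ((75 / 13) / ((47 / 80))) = 50489 / 594000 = 0.08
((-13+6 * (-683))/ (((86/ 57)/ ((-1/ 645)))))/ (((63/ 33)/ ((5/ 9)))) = 859199/ 698922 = 1.23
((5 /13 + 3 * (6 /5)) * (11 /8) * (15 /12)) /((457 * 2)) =2849 /380224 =0.01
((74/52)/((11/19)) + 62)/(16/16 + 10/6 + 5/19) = 1050795/47762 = 22.00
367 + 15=382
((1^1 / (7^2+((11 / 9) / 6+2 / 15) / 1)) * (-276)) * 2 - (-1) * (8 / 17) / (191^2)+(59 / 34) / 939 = -173556884214877 / 15514867540326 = -11.19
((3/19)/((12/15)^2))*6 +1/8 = 61/38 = 1.61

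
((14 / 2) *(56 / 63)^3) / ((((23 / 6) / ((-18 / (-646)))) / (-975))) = -34.84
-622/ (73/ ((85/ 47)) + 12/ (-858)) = -7560410/ 490463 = -15.41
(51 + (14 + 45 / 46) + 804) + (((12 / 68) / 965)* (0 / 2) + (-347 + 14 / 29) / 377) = 33620421 / 38686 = 869.06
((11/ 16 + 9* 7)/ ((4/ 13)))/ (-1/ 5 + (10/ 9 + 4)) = 45855/ 1088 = 42.15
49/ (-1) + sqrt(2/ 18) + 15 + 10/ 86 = -4328/ 129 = -33.55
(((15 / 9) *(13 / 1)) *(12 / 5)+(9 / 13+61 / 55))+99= 109253 / 715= 152.80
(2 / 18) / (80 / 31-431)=-31 / 119529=-0.00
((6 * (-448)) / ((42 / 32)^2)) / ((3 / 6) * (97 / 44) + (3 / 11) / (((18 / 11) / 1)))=-2883584 / 2345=-1229.67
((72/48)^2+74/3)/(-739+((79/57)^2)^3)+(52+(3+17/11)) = 62413125383295221/1104487430705560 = 56.51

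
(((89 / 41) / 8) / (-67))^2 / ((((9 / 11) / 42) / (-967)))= -589789739 / 724416864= -0.81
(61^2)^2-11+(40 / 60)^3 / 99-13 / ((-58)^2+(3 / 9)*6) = 1258336721981 / 90882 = 13845830.00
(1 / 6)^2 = 1 / 36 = 0.03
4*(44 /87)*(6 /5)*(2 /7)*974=685696 /1015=675.56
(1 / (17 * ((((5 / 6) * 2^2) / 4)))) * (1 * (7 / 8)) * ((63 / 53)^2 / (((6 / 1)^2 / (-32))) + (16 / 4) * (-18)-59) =-7801647 / 955060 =-8.17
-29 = -29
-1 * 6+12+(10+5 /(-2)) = 27 /2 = 13.50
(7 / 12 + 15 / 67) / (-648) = -649 / 520992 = -0.00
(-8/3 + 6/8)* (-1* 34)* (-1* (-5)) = 1955/6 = 325.83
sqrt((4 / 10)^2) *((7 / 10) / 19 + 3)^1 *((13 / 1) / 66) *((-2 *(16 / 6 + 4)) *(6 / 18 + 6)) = -20.20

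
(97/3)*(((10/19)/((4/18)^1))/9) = 485/57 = 8.51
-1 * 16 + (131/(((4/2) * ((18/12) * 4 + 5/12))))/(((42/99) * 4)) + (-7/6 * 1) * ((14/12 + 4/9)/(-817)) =-9.98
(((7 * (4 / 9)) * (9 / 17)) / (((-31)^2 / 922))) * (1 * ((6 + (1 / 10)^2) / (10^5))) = 1939427 / 20421250000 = 0.00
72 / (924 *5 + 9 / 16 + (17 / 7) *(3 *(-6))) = 2688 / 170869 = 0.02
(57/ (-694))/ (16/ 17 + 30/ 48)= -1292/ 24637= -0.05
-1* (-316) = 316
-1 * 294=-294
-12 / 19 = -0.63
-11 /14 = -0.79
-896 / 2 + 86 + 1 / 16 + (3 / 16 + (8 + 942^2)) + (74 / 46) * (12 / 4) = 81605387 / 92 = 887015.08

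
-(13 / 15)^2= -169 / 225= -0.75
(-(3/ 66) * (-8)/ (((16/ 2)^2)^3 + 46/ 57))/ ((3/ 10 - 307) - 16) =-1140/ 265202595119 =-0.00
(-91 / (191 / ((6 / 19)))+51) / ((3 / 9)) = 553599 / 3629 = 152.55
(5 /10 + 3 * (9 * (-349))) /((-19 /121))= 2280245 /38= 60006.45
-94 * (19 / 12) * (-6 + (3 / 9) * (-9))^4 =-1952991 / 2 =-976495.50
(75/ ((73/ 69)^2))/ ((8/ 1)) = 357075/ 42632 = 8.38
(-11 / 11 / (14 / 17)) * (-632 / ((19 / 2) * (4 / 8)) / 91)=1.78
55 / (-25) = -11 / 5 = -2.20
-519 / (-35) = 519 / 35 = 14.83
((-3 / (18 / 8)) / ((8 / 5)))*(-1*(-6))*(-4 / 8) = 5 / 2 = 2.50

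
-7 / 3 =-2.33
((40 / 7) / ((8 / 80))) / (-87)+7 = 3863 / 609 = 6.34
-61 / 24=-2.54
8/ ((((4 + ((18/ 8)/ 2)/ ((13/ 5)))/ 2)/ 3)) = 4992/ 461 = 10.83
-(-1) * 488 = 488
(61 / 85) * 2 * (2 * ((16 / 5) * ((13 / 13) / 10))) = 1952 / 2125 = 0.92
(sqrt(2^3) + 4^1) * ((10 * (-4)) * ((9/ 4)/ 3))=-120 - 60 * sqrt(2)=-204.85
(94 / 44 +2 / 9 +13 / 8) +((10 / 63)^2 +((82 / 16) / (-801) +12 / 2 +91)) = 392460010 / 3885651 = 101.00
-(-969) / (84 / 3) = 969 / 28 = 34.61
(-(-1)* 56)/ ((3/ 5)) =280/ 3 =93.33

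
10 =10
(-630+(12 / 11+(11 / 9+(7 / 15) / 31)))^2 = 92768180877376 / 235469025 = 393971.91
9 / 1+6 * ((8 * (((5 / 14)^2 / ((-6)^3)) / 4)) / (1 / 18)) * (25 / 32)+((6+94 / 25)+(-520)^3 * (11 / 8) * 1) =-30315081874057 / 156800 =-193335981.34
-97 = -97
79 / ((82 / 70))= 67.44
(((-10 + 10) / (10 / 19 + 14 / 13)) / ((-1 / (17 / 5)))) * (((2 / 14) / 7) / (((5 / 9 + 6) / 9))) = 0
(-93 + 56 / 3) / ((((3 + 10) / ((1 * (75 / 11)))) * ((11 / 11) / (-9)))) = 50175 / 143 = 350.87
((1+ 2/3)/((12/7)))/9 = 0.11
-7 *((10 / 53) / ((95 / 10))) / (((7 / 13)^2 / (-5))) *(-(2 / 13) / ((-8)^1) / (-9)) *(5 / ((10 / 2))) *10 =-0.05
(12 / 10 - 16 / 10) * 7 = -14 / 5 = -2.80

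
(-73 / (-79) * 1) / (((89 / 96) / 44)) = 308352 / 7031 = 43.86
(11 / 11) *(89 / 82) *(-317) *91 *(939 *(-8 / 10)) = 23519733.04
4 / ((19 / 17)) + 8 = 220 / 19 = 11.58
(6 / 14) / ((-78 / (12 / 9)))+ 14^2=53506 / 273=195.99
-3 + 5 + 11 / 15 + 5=116 / 15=7.73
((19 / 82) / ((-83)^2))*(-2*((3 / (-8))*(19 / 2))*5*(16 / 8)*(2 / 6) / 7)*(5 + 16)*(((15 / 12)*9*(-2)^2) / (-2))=-0.05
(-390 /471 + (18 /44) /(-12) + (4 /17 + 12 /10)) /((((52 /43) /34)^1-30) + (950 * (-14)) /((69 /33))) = -665712713 /7422583275360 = -0.00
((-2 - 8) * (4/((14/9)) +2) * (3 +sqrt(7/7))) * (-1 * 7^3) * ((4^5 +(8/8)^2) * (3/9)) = 64288000/3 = 21429333.33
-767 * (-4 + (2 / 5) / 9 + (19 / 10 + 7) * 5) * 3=-2798783 / 30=-93292.77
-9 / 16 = -0.56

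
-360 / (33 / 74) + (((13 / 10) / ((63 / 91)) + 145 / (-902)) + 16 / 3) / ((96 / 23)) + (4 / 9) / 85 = -26681914999 / 33121440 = -805.58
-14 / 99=-0.14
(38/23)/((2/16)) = 304/23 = 13.22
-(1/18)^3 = -1/5832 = -0.00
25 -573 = -548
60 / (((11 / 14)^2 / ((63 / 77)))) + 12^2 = 297504 / 1331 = 223.52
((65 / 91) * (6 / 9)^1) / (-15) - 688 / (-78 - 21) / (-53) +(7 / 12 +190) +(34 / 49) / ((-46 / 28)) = 30572215 / 160908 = 190.00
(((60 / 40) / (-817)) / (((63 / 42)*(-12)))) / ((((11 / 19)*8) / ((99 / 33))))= 1 / 15136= 0.00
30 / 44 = 15 / 22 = 0.68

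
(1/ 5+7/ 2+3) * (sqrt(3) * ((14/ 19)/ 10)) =469 * sqrt(3)/ 950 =0.86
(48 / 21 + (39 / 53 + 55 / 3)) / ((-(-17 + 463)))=-11884 / 248199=-0.05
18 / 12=3 / 2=1.50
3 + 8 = 11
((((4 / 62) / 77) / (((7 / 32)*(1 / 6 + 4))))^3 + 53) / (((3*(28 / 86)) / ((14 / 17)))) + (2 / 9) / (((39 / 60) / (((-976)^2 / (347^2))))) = 827295249397472575456209997 / 17456820077476018755140625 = 47.39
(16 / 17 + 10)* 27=5022 / 17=295.41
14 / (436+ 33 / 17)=238 / 7445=0.03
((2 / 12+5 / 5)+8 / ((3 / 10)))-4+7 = 185 / 6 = 30.83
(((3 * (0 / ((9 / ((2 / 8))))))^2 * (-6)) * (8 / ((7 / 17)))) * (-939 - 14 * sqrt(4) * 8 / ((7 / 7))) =0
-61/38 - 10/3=-4.94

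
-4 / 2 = -2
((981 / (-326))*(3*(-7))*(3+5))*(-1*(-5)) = 412020 / 163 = 2527.73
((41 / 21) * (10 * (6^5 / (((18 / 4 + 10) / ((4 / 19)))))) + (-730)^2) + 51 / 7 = 2063925161 / 3857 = 535111.53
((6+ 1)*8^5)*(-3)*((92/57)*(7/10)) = -73859072/95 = -777463.92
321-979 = -658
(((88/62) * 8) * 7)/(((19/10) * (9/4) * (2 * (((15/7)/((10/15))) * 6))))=68992/143127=0.48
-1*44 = -44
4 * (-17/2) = -34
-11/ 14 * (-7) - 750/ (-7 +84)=-4.24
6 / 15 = 2 / 5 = 0.40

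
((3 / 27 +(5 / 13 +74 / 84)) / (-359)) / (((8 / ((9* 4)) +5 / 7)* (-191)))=2255 / 105184846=0.00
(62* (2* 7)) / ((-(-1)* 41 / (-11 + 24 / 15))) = -40796 / 205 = -199.00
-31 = -31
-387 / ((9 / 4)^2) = -688 / 9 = -76.44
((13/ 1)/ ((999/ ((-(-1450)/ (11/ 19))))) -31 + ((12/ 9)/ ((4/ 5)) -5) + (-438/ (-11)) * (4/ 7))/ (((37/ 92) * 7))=148697300/ 19923057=7.46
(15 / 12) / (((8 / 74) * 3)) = 185 / 48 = 3.85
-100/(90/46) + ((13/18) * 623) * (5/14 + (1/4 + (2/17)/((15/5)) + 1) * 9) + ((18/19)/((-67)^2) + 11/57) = 185493069265/34798728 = 5330.46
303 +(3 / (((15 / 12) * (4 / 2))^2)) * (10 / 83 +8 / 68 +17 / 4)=10764318 / 35275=305.15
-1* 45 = -45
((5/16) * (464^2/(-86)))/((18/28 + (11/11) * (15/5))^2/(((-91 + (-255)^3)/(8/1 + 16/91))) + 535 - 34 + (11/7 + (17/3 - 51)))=-120349959770040/70339749700639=-1.71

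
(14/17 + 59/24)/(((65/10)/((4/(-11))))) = -103/561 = -0.18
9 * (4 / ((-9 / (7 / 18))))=-1.56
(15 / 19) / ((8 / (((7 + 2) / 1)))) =135 / 152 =0.89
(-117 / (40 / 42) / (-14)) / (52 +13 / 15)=81 / 488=0.17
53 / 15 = 3.53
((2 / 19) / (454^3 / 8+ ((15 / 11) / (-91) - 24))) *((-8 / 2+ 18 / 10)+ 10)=39039 / 556165912090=0.00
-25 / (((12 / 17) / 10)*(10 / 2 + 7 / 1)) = -2125 / 72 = -29.51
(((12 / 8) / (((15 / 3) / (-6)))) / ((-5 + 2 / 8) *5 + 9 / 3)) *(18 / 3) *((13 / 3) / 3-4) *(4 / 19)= -2208 / 7885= -0.28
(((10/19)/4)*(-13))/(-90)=0.02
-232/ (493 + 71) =-58/ 141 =-0.41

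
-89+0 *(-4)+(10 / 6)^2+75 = -101 / 9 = -11.22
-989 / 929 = -1.06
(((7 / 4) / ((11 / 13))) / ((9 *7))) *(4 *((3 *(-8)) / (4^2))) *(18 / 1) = -39 / 11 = -3.55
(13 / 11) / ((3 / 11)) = 4.33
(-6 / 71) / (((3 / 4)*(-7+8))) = -8 / 71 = -0.11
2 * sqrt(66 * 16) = 8 * sqrt(66) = 64.99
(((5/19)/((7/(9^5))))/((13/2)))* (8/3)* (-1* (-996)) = 1568341440/1729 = 907080.07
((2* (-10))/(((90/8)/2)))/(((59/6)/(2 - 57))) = 3520/177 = 19.89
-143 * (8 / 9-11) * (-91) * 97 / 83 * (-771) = 29520498007 / 249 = 118556216.90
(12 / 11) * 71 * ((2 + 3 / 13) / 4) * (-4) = -24708 / 143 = -172.78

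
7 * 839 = 5873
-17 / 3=-5.67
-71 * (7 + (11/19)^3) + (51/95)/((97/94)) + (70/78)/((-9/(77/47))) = -28011468036407/54879167655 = -510.42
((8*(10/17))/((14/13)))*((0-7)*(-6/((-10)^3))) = -78/425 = -0.18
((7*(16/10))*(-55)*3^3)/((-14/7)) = 8316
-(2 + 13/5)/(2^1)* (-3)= 69/10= 6.90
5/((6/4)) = 10/3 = 3.33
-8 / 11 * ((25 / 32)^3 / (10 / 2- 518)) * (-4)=-15625 / 5778432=-0.00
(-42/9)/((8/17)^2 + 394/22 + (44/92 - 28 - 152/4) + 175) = -1023638/27991119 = -0.04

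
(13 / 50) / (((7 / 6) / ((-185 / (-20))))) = 1443 / 700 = 2.06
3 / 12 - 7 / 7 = -3 / 4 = -0.75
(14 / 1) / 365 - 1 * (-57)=20819 / 365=57.04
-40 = -40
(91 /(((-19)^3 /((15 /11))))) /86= -1365 /6488614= -0.00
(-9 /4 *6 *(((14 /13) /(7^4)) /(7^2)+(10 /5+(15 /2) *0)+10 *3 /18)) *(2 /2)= -21630663 /436982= -49.50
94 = 94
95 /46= 2.07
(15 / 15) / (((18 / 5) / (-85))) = -425 / 18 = -23.61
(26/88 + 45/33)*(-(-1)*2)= 73/22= 3.32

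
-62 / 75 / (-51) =62 / 3825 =0.02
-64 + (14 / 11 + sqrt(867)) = -690 / 11 + 17*sqrt(3) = -33.28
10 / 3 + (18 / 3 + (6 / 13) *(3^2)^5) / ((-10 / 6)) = -3188698 / 195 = -16352.30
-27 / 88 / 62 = -27 / 5456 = -0.00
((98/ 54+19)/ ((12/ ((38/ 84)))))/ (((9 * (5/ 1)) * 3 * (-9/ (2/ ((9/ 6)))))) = -0.00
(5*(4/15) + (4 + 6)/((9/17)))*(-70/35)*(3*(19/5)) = -6916/15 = -461.07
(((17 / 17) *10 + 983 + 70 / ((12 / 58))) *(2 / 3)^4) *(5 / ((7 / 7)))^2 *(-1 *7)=-11183200 / 243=-46021.40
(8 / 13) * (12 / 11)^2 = 1152 / 1573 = 0.73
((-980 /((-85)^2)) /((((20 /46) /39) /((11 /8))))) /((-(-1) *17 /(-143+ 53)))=4351347 /49130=88.57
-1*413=-413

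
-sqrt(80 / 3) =-4*sqrt(15) / 3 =-5.16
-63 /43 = -1.47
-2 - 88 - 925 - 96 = -1111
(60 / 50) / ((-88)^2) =3 / 19360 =0.00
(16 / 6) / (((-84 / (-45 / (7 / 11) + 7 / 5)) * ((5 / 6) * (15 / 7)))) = 9704 / 7875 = 1.23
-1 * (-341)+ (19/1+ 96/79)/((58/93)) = 1710983/4582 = 373.41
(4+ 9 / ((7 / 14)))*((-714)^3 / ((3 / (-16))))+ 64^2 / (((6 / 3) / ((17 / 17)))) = 42708671744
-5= -5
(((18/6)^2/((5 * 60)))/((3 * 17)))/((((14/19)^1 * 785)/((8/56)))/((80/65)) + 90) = 38/218333125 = 0.00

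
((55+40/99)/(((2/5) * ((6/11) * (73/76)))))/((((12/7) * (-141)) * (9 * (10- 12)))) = 3647525/60028776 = 0.06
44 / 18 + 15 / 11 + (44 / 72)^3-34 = -1922231 / 64152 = -29.96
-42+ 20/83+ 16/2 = -2802/83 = -33.76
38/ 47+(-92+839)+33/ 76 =2672723/ 3572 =748.24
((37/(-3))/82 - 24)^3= -209690452621/14886936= -14085.53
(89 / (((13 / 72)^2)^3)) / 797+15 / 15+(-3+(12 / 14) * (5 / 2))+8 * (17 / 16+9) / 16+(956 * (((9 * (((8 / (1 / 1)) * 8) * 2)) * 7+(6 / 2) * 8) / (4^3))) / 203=95545513549819351 / 24989896157408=3823.37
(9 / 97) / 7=0.01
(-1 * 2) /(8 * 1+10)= -1 /9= -0.11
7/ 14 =1/ 2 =0.50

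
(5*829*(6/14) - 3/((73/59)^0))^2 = 154107396/49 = 3145048.90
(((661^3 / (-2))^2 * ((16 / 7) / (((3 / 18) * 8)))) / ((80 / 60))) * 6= 2252021441268364947 / 14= 160858674376311781.93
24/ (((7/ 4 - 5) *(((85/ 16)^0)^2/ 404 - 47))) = 0.16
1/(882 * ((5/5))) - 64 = -56447/882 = -64.00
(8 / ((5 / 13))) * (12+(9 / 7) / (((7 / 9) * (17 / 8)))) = 1106976 / 4165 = 265.78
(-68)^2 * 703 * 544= 1768365568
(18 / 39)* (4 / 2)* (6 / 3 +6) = 96 / 13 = 7.38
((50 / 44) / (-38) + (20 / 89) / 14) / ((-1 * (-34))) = -0.00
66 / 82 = 33 / 41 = 0.80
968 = 968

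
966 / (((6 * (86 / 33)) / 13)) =69069 / 86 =803.13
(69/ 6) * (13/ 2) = 299/ 4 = 74.75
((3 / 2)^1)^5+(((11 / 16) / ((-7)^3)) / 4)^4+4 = 2692280510878071089 / 232218265089212416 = 11.59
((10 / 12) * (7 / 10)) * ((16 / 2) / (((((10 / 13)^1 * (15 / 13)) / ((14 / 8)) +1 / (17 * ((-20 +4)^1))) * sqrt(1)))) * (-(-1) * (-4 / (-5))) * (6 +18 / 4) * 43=2711928128 / 810085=3347.71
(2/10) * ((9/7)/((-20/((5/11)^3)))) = -45/37268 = -0.00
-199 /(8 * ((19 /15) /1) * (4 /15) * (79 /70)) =-1567125 /24016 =-65.25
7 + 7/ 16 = 119/ 16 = 7.44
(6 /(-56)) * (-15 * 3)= 135 /28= 4.82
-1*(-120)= 120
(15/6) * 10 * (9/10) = 45/2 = 22.50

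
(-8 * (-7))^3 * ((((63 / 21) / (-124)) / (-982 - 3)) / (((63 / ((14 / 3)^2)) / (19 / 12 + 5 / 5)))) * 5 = 307328 / 15957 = 19.26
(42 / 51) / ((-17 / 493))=-406 / 17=-23.88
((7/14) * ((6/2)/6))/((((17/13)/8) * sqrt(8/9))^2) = 3042/289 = 10.53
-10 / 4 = -5 / 2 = -2.50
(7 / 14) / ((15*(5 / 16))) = 8 / 75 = 0.11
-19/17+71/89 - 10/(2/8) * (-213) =12890276/1513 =8519.68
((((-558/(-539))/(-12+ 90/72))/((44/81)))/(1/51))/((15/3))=-2305098/1274735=-1.81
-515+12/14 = -3599/7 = -514.14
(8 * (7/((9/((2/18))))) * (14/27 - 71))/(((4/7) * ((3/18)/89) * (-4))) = 8298983/729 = 11384.06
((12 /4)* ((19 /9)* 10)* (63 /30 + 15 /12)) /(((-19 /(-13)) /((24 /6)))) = 1742 /3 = 580.67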